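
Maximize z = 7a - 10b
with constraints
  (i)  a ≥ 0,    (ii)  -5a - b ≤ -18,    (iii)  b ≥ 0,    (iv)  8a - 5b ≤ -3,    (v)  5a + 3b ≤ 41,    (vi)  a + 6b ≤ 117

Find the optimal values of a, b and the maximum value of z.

a = 29/11, b = 53/11, maximum z = -327/11

Corner points and z = 7a - 10b:
  (29/11, 53/11) → z = -327/11
  (13/10, 23/2) → z = -1059/10
  (4, 7) → z = -42

The optimum lies where -5a - b = -18 and 8a - 5b = -3.
Solving simultaneously gives a = 29/11, b = 53/11.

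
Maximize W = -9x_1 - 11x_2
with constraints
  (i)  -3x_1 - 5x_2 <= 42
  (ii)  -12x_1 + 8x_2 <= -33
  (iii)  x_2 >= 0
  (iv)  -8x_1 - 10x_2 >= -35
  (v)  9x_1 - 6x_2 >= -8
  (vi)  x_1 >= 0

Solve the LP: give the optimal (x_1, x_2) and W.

Vertices and W = -9x_1 - 11x_2:
  (11/4, 0) → W = -99/4
  (305/92, 39/46) → W = -3603/92
  (35/8, 0) → W = -315/8

x_1 = 11/4, x_2 = 0, maximum W = -99/4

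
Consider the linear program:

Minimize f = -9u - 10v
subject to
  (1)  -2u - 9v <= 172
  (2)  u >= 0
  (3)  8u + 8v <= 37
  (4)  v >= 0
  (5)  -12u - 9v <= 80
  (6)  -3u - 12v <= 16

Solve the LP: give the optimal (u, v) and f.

u = 0, v = 37/8, minimum f = -185/4

Extreme points and f = -9u - 10v:
  (0, 37/8) → f = -185/4
  (0, 0) → f = 0
  (37/8, 0) → f = -333/8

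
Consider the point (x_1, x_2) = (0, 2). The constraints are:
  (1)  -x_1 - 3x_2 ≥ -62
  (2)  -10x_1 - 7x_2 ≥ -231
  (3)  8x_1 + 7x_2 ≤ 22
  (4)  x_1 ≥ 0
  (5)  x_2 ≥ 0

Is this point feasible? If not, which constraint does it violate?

(1): -6 ≥ -62 ✓
(2): -14 ≥ -231 ✓
(3): 14 ≤ 22 ✓
(4): 0 ≥ 0 ✓
(5): 2 ≥ 0 ✓

feasible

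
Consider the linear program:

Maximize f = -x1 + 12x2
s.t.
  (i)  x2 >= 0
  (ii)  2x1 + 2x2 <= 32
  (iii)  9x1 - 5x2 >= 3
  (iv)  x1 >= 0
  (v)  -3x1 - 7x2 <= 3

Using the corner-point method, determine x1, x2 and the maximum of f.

Vertices and f = -x1 + 12x2:
  (16, 0) → f = -16
  (1/3, 0) → f = -1/3
  (83/14, 141/14) → f = 1609/14

At the optimal vertex, 2x1 + 2x2 = 32 and 9x1 - 5x2 = 3.
Solving simultaneously gives x1 = 83/14, x2 = 141/14.

x1 = 83/14, x2 = 141/14, maximum f = 1609/14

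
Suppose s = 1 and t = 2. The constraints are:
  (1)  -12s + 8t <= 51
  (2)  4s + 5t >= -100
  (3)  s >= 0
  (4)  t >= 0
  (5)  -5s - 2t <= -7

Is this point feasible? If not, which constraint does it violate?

feasible

(1): 4 ≤ 51 ✓
(2): 14 ≥ -100 ✓
(3): 1 ≥ 0 ✓
(4): 2 ≥ 0 ✓
(5): -9 ≤ -7 ✓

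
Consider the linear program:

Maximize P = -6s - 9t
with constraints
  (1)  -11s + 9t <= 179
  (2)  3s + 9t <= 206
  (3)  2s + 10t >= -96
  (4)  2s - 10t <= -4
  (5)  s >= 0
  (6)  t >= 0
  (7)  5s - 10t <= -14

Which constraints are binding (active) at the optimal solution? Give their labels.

Corner points and P = -6s - 9t:
  (27/14, 2803/126) → P = -2965/14
  (0, 179/9) → P = -179
  (1934/75, 1072/75) → P = -7084/25
  (0, 7/5) → P = -63/5

The maximum is at (0, 7/5). Substituting into each constraint, equality holds for (5) and (7); the remaining constraints have slack.

(5) and (7)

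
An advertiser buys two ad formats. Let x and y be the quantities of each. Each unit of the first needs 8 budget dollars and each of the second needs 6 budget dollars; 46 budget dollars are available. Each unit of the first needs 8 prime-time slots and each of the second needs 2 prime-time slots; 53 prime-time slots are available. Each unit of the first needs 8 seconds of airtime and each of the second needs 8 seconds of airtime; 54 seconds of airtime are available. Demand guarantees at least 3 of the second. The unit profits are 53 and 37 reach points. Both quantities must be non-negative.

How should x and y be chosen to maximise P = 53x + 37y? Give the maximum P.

Corner points and P = 53x + 37y:
  (0, 27/4) → P = 999/4
  (0, 3) → P = 111
  (11/4, 4) → P = 1175/4
  (7/2, 3) → P = 593/2

x = 7/2, y = 3, maximum P = 593/2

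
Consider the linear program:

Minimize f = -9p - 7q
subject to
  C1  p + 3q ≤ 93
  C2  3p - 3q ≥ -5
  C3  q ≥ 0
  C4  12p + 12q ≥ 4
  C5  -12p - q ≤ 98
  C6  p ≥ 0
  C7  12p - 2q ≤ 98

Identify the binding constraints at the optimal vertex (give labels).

C2 and C7

Extreme points and f = -9p - 7q:
  (0, 5/3) → f = -35/3
  (152/15, 59/5) → f = -869/5
  (1/3, 0) → f = -3
  (49/6, 0) → f = -147/2
  (0, 1/3) → f = -7/3

The minimum is at (152/15, 59/5). Substituting into each constraint, equality holds for C2 and C7; the remaining constraints have slack.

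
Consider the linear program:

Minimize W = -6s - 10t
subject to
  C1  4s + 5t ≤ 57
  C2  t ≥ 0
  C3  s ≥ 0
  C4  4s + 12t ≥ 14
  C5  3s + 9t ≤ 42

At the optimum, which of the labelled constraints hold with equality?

C2 and C5

Vertices and W = -6s - 10t:
  (7/2, 0) → W = -21
  (14, 0) → W = -84
  (0, 7/6) → W = -35/3
  (0, 14/3) → W = -140/3

The minimum is at (14, 0). Substituting into each constraint, equality holds for C2 and C5; the remaining constraints have slack.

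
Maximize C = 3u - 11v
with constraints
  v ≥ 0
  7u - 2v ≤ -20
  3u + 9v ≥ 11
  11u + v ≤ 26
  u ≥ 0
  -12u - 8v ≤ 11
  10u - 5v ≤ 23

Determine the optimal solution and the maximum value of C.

Corner points and C = 3u - 11v:
  (32/29, 402/29) → C = -4326/29
  (0, 10) → C = -110
  (0, 26) → C = -286

u = 0, v = 10, maximum C = -110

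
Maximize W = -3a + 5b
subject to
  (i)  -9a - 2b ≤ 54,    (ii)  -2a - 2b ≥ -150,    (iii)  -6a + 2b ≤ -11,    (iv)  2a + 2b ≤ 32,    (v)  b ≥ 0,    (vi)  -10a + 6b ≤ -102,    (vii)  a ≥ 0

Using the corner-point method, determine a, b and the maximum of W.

a = 99/8, b = 29/8, maximum W = -19

Vertices and W = -3a + 5b:
  (16, 0) → W = -48
  (99/8, 29/8) → W = -19
  (51/5, 0) → W = -153/5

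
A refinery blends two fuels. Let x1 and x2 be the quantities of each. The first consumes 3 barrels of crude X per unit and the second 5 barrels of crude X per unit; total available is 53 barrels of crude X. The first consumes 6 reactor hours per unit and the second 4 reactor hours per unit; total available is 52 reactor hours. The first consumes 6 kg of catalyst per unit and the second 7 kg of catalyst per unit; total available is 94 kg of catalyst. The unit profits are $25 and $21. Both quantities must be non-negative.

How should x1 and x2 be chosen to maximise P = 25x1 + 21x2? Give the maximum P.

x1 = 8/3, x2 = 9, maximum P = 767/3

Feasible corners and P = 25x1 + 21x2:
  (0, 0) → P = 0
  (0, 53/5) → P = 1113/5
  (26/3, 0) → P = 650/3
  (8/3, 9) → P = 767/3

At the optimal vertex, 3x1 + 5x2 = 53 and 6x1 + 4x2 = 52.
Solving simultaneously gives x1 = 8/3, x2 = 9.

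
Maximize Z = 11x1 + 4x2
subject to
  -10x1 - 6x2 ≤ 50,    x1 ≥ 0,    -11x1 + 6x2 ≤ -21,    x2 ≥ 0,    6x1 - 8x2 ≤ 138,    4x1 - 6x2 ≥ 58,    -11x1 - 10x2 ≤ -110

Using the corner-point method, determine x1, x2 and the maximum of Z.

x1 = 91, x2 = 51, maximum Z = 1205

Feasible corners and Z = 11x1 + 4x2:
  (23, 0) → Z = 253
  (29/2, 0) → Z = 319/2
  (91, 51) → Z = 1205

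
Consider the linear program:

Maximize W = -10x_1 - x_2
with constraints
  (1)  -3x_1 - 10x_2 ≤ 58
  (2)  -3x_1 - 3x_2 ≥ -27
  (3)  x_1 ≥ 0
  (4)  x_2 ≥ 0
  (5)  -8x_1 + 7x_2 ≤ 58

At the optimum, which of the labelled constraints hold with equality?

Vertices and W = -10x_1 - x_2:
  (9, 0) → W = -90
  (1/3, 26/3) → W = -12
  (0, 0) → W = 0
  (0, 58/7) → W = -58/7

The maximum is at (0, 0). Substituting into each constraint, equality holds for (3) and (4); the remaining constraints have slack.

(3) and (4)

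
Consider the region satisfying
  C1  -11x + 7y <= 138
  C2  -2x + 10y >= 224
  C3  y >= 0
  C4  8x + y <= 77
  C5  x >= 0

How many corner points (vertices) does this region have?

3

The feasible vertices (each the meet of two boundaries and inside every other half-plane) are:
  (47/24, 547/24)
  (401/67, 1951/67)
  (273/41, 973/41)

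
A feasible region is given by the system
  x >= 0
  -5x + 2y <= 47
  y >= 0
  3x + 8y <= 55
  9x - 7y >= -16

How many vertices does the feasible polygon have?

4

Pairwise boundary intersections that survive every other constraint:
  (0, 0)
  (0, 16/7)
  (55/3, 0)
  (257/93, 181/31)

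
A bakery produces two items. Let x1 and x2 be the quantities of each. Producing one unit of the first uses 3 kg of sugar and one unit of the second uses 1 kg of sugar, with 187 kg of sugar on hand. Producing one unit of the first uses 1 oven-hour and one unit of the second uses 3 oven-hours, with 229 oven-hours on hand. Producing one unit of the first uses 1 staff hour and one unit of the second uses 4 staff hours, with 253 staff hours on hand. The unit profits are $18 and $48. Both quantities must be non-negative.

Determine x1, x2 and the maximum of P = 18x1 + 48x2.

x1 = 45, x2 = 52, maximum P = 3306

Vertices and P = 18x1 + 48x2:
  (0, 0) → P = 0
  (0, 253/4) → P = 3036
  (187/3, 0) → P = 1122
  (45, 52) → P = 3306

At the optimal vertex, 3x1 + x2 = 187 and x1 + 4x2 = 253.
Solving simultaneously gives x1 = 45, x2 = 52.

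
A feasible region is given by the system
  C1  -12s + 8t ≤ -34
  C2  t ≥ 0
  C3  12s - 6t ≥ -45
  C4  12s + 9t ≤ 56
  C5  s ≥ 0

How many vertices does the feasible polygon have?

3

Intersecting each pair of boundary lines and keeping only the points that satisfy every inequality leaves:
  (17/6, 0)
  (377/102, 22/17)
  (14/3, 0)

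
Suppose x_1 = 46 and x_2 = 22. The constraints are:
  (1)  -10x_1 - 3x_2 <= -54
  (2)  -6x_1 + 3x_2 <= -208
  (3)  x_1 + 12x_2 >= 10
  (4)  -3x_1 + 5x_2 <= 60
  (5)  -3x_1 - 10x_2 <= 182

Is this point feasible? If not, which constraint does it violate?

feasible

(1): -526 ≤ -54 ✓
(2): -210 ≤ -208 ✓
(3): 310 ≥ 10 ✓
(4): -28 ≤ 60 ✓
(5): -358 ≤ 182 ✓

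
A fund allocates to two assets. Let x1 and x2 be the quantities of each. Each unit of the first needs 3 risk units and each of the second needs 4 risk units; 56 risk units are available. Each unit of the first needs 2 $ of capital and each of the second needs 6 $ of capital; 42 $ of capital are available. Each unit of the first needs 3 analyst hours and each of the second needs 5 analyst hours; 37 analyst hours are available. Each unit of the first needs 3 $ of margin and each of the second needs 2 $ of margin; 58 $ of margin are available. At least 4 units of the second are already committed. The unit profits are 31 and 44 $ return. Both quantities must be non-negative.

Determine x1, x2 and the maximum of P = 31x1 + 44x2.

Corner points and P = 31x1 + 44x2:
  (0, 7) → P = 308
  (0, 4) → P = 176
  (3/2, 13/2) → P = 665/2
  (17/3, 4) → P = 1055/3

The optimum lies where 3x1 + 5x2 = 37 and x2 = 4.
Solving simultaneously gives x1 = 17/3, x2 = 4.

x1 = 17/3, x2 = 4, maximum P = 1055/3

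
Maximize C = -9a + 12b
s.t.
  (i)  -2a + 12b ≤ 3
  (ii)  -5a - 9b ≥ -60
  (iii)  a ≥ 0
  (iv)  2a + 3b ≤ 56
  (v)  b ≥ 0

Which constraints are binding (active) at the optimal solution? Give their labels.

(i) and (iii)

Extreme points and C = -9a + 12b:
  (231/26, 45/26) → C = -1539/26
  (0, 1/4) → C = 3
  (12, 0) → C = -108
  (0, 0) → C = 0

The maximum is at (0, 1/4). Substituting into each constraint, equality holds for (i) and (iii); the remaining constraints have slack.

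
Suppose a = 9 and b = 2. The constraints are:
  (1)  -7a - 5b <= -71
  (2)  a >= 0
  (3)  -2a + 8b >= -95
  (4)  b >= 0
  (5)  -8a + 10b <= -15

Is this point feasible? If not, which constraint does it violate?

(1): -73 ≤ -71 ✓
(2): 9 ≥ 0 ✓
(3): -2 ≥ -95 ✓
(4): 2 ≥ 0 ✓
(5): -52 ≤ -15 ✓

feasible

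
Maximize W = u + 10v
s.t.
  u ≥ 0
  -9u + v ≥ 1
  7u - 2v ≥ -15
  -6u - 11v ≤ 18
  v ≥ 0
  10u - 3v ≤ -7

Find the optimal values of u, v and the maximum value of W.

Vertices and W = u + 10v:
  (0, 15/2) → W = 75
  (0, 7/3) → W = 70/3
  (13/11, 128/11) → W = 1293/11
  (4/17, 53/17) → W = 534/17

The binding constraints are -9u + v = 1 and 7u - 2v = -15.
Solving simultaneously gives u = 13/11, v = 128/11.

u = 13/11, v = 128/11, maximum W = 1293/11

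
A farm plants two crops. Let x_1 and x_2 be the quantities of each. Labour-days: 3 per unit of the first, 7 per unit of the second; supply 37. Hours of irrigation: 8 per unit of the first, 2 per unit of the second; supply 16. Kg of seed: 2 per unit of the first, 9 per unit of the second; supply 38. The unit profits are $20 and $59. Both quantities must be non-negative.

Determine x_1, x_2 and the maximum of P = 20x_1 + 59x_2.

Feasible corners and P = 20x_1 + 59x_2:
  (0, 0) → P = 0
  (0, 38/9) → P = 2242/9
  (2, 0) → P = 40
  (1, 4) → P = 256

The optimum lies where 8x_1 + 2x_2 = 16 and 2x_1 + 9x_2 = 38.
Solving simultaneously gives x_1 = 1, x_2 = 4.

x_1 = 1, x_2 = 4, maximum P = 256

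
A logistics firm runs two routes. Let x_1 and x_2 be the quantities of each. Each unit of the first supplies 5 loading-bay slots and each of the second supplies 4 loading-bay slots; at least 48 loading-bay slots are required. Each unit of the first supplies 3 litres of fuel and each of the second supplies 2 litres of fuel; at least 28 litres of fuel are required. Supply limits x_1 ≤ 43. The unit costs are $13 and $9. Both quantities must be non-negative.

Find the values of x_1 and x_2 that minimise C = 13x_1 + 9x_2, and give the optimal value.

x_1 = 8, x_2 = 2, minimum C = 122

Extreme points and C = 13x_1 + 9x_2:
  (0, 14) → C = 126
  (48/5, 0) → C = 624/5
  (43, 0) → C = 559
  (8, 2) → C = 122
The feasible region is unbounded (it extends along (0, 1)), but C strictly increases along every unbounded feasible direction, so there is no improving ray and the minimum is attained at a vertex.

The optimum lies where 5x_1 + 4x_2 = 48 and 3x_1 + 2x_2 = 28.
Solving simultaneously gives x_1 = 8, x_2 = 2.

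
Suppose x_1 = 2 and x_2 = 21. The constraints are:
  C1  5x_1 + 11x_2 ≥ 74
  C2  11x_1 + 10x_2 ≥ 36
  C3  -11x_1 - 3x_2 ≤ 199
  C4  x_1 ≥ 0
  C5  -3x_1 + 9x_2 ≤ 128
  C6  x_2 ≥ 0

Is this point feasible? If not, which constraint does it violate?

Constraint C5: -3x_1 + 9x_2 = 183, which is not ≤ 128. All other constraints are satisfied.

not feasible — violates C5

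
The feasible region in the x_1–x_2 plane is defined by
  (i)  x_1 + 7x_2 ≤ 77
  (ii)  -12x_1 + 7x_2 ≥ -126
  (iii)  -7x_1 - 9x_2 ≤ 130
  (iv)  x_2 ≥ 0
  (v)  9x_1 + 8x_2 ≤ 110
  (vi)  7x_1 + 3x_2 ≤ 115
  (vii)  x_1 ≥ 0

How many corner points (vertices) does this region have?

Of the 21 pairwise boundary intersections, those satisfying every inequality are:
  (14/5, 53/5)
  (0, 11)
  (21/2, 0)
  (1778/159, 62/53)
  (0, 0)

5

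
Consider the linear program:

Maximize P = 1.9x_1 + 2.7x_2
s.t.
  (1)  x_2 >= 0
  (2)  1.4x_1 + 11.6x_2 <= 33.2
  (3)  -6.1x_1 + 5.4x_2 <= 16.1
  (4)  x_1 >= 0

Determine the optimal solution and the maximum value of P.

x_1 = 166/7, x_2 = 0, maximum P = 1577/35

Corner points and P = 1.9x_1 + 2.7x_2:
  (166/7, 0) → P = 1577/35
  (0, 0) → P = 0
  (0, 83/29) → P = 2241/290

The binding constraints are x_2 = 0 and 1.4x_1 + 11.6x_2 = 33.2.
Solving simultaneously gives x_1 = 166/7, x_2 = 0.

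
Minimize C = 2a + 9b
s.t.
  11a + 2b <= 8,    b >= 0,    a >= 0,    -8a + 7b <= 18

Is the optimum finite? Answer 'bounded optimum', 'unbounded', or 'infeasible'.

bounded optimum

Vertices and C = 2a + 9b:
  (8/11, 0) → C = 16/11
  (20/93, 262/93) → C = 2398/93
  (0, 0) → C = 0
  (0, 18/7) → C = 162/7
The feasible region has finitely many vertices and no improving ray; the minimum is 0 at (0, 0).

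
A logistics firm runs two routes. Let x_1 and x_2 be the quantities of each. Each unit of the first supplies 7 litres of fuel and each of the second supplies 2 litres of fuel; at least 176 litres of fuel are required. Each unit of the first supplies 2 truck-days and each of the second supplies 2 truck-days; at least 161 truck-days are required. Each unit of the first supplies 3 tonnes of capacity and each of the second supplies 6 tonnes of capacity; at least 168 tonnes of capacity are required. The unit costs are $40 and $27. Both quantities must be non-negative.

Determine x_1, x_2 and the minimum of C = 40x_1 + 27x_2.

x_1 = 3, x_2 = 155/2, minimum C = 4425/2

Feasible corners and C = 40x_1 + 27x_2:
  (0, 88) → C = 2376
  (161/2, 0) → C = 3220
  (3, 155/2) → C = 4425/2
The feasible region is unbounded (it extends along (0, 1), (1, 0)), but C strictly increases along every unbounded feasible direction, so there is no improving ray and the minimum is attained at a vertex.

The binding constraints are 7x_1 + 2x_2 = 176 and 2x_1 + 2x_2 = 161.
Solving simultaneously gives x_1 = 3, x_2 = 155/2.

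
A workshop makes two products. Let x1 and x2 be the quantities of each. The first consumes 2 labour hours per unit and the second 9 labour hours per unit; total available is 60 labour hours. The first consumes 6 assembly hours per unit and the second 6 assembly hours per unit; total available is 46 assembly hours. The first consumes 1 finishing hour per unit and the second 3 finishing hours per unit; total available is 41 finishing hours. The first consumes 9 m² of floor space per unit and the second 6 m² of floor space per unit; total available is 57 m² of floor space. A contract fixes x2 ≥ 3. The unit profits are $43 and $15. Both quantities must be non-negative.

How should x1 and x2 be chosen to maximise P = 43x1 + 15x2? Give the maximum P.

x1 = 13/3, x2 = 3, maximum P = 694/3

Corner points and P = 43x1 + 15x2:
  (0, 20/3) → P = 100
  (0, 3) → P = 45
  (9/7, 134/21) → P = 151
  (11/3, 4) → P = 653/3
  (13/3, 3) → P = 694/3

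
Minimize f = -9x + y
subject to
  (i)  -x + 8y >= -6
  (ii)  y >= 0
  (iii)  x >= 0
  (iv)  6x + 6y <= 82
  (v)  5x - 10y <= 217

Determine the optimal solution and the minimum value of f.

Corner points and f = -9x + y:
  (6, 0) → f = -54
  (346/27, 23/27) → f = -3091/27
  (0, 0) → f = 0
  (0, 41/3) → f = 41/3

At the optimal vertex, -x + 8y = -6 and 6x + 6y = 82.
Solving simultaneously gives x = 346/27, y = 23/27.

x = 346/27, y = 23/27, minimum f = -3091/27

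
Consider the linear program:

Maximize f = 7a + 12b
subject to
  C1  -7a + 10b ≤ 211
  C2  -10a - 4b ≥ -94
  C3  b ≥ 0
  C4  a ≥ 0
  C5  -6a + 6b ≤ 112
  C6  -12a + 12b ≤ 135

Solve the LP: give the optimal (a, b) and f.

Corner points and f = 7a + 12b:
  (47/5, 0) → f = 329/5
  (7/2, 59/4) → f = 403/2
  (0, 0) → f = 0
  (0, 45/4) → f = 135

a = 7/2, b = 59/4, maximum f = 403/2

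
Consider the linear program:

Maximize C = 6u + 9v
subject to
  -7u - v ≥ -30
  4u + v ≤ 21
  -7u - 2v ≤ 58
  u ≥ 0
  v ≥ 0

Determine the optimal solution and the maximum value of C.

u = 0, v = 21, maximum C = 189

Extreme points and C = 6u + 9v:
  (3, 9) → C = 99
  (30/7, 0) → C = 180/7
  (0, 21) → C = 189
  (0, 0) → C = 0

The optimum lies where 4u + v = 21 and u = 0.
Solving simultaneously gives u = 0, v = 21.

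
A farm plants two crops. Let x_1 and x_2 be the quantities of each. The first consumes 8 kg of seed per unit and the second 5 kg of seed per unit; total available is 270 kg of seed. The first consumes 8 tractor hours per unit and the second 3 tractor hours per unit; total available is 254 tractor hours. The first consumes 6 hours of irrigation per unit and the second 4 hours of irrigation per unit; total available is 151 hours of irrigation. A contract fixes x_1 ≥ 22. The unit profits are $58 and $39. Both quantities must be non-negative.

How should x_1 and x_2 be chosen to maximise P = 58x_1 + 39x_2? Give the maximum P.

Feasible corners and P = 58x_1 + 39x_2:
  (151/6, 0) → P = 4379/3
  (22, 0) → P = 1276
  (22, 19/4) → P = 5845/4

The optimum lies where 6x_1 + 4x_2 = 151 and x_1 = 22.
Solving simultaneously gives x_1 = 22, x_2 = 19/4.

x_1 = 22, x_2 = 19/4, maximum P = 5845/4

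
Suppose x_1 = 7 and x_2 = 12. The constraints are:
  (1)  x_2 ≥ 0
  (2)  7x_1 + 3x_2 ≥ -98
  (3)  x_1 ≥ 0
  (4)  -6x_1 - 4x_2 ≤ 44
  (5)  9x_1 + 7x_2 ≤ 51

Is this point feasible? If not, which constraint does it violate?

Constraint (5): 9x_1 + 7x_2 = 147, which is not ≤ 51. All other constraints are satisfied.

not feasible — violates (5)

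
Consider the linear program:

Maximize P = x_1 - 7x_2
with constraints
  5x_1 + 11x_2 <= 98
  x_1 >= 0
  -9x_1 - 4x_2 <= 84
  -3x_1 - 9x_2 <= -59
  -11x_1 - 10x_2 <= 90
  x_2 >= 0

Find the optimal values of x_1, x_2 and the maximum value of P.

Corner points and P = x_1 - 7x_2:
  (0, 98/11) → P = -686/11
  (233/12, 1/12) → P = 113/6
  (0, 59/9) → P = -413/9

x_1 = 233/12, x_2 = 1/12, maximum P = 113/6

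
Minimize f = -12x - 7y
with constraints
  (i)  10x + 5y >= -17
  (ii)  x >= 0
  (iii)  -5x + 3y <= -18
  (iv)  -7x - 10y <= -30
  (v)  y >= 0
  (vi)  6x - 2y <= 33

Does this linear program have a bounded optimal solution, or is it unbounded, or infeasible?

bounded optimum

Corner points and f = -12x - 7y:
  (270/71, 24/71) → f = -48
  (63/8, 57/8) → f = -1155/8
  (30/7, 0) → f = -360/7
  (11/2, 0) → f = -66
The feasible region has finitely many vertices and no improving ray; the minimum is -1155/8 at (63/8, 57/8).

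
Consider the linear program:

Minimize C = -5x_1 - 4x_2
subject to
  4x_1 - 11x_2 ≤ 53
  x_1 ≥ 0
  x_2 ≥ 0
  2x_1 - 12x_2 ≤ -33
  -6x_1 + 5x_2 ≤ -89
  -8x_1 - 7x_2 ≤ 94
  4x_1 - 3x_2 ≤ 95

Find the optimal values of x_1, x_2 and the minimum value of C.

Vertices and C = -5x_1 - 4x_2:
  (1233/62, 188/31) → C = -7669/62
  (59/2, 23/3) → C = -1069/6
  (104, 107) → C = -948

At the optimal vertex, -6x_1 + 5x_2 = -89 and 4x_1 - 3x_2 = 95.
Solving simultaneously gives x_1 = 104, x_2 = 107.

x_1 = 104, x_2 = 107, minimum C = -948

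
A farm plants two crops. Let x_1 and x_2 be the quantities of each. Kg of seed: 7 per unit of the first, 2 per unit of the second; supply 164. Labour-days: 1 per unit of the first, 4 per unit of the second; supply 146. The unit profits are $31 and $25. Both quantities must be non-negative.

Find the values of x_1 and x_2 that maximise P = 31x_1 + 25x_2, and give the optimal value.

The binding constraints are 7x_1 + 2x_2 = 164 and x_1 + 4x_2 = 146.
Solving simultaneously gives x_1 = 14, x_2 = 33.

x_1 = 14, x_2 = 33, maximum P = 1259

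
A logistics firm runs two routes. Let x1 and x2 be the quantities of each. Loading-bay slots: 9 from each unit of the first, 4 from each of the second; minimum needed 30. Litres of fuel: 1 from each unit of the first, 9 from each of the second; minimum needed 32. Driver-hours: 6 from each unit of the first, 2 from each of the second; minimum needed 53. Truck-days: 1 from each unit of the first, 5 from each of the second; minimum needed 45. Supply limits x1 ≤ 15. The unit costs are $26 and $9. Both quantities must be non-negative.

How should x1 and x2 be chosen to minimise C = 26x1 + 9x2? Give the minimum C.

x1 = 25/4, x2 = 31/4, minimum C = 929/4

Corner points and C = 26x1 + 9x2:
  (0, 53/2) → C = 477/2
  (25/4, 31/4) → C = 929/4
  (15, 6) → C = 444
The feasible region is unbounded (it extends along (0, 1)), but C strictly increases along every unbounded feasible direction, so there is no improving ray and the minimum is attained at a vertex.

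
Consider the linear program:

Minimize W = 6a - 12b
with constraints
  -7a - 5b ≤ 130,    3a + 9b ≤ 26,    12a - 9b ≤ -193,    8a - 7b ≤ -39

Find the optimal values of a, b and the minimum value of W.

Extreme points and W = 6a - 12b:
  (-325/12, 143/12) → W = -611/2
  (-2135/123, -209/123) → W = -3434/41
  (-167/15, 33/5) → W = -146

At the optimal vertex, -7a - 5b = 130 and 3a + 9b = 26.
Solving simultaneously gives a = -325/12, b = 143/12.

a = -325/12, b = 143/12, minimum W = -611/2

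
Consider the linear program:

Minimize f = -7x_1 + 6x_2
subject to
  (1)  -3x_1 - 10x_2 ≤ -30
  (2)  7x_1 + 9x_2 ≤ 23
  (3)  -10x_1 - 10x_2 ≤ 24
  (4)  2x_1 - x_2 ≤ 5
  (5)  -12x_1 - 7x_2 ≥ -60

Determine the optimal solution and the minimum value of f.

At the optimal vertex, -3x_1 - 10x_2 = -30 and 7x_1 + 9x_2 = 23.
Solving simultaneously gives x_1 = -40/43, x_2 = 141/43.

x_1 = -40/43, x_2 = 141/43, minimum f = 1126/43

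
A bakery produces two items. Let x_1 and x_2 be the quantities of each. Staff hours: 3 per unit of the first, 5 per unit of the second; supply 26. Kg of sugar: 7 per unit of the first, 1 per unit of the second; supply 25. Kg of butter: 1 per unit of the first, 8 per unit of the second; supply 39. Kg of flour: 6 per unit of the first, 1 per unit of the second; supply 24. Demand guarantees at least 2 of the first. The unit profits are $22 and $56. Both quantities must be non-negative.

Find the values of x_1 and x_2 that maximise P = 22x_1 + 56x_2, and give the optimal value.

x_1 = 2, x_2 = 4, maximum P = 268

Extreme points and P = 22x_1 + 56x_2:
  (25/7, 0) → P = 550/7
  (2, 0) → P = 44
  (99/32, 107/32) → P = 4085/16
  (2, 4) → P = 268

The optimum lies where 3x_1 + 5x_2 = 26 and x_1 = 2.
Solving simultaneously gives x_1 = 2, x_2 = 4.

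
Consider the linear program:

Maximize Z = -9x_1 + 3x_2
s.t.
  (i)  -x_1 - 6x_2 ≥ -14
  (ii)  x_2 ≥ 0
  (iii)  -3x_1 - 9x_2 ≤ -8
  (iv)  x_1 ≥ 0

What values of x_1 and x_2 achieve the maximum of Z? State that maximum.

Corner points and Z = -9x_1 + 3x_2:
  (14, 0) → Z = -126
  (0, 7/3) → Z = 7
  (8/3, 0) → Z = -24
  (0, 8/9) → Z = 8/3

The binding constraints are -x_1 - 6x_2 = -14 and x_1 = 0.
Solving simultaneously gives x_1 = 0, x_2 = 7/3.

x_1 = 0, x_2 = 7/3, maximum Z = 7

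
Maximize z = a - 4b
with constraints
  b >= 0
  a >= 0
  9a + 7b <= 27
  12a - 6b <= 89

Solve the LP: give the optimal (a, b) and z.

Vertices and z = a - 4b:
  (0, 0) → z = 0
  (3, 0) → z = 3
  (0, 27/7) → z = -108/7

a = 3, b = 0, maximum z = 3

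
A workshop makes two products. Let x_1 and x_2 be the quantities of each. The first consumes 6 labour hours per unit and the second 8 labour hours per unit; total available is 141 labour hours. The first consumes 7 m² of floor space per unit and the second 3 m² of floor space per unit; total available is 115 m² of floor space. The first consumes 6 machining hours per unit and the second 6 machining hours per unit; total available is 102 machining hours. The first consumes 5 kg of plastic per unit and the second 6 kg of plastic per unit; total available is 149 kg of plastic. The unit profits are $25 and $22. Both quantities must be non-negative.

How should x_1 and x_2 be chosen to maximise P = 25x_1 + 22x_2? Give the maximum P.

Vertices and P = 25x_1 + 22x_2:
  (0, 0) → P = 0
  (0, 17) → P = 374
  (115/7, 0) → P = 2875/7
  (16, 1) → P = 422

At the optimal vertex, 7x_1 + 3x_2 = 115 and 6x_1 + 6x_2 = 102.
Solving simultaneously gives x_1 = 16, x_2 = 1.

x_1 = 16, x_2 = 1, maximum P = 422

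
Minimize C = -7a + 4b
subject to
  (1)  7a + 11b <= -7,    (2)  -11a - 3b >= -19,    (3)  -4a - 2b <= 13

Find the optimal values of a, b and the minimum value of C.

a = 77/10, b = -219/10, minimum C = -283/2

Feasible corners and C = -7a + 4b:
  (23/10, -21/10) → C = -49/2
  (-43/10, 21/10) → C = 77/2
  (77/10, -219/10) → C = -283/2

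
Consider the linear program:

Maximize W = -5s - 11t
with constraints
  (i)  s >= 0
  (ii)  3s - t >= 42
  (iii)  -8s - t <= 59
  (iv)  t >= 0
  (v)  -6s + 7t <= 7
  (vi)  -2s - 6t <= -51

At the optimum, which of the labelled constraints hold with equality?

(ii) and (vi)

Feasible corners and W = -5s - 11t:
  (301/15, 91/5) → W = -4508/15
  (303/20, 69/20) → W = -1137/10
  (51/2, 0) → W = -255/2
The feasible region is unbounded (it extends along (7, 6), (1, 0)), but W strictly decreases along every unbounded feasible direction, so there is no improving ray and the maximum is attained at a vertex.

The maximum is at (303/20, 69/20). Substituting into each constraint, equality holds for (ii) and (vi); the remaining constraints have slack.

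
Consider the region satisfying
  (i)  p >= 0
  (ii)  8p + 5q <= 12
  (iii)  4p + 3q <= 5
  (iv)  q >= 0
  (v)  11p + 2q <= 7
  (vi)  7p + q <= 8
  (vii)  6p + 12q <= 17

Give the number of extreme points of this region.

5

Pairwise boundary intersections that survive every other constraint:
  (0, 0)
  (0, 17/12)
  (11/25, 27/25)
  (3/10, 19/15)
  (7/11, 0)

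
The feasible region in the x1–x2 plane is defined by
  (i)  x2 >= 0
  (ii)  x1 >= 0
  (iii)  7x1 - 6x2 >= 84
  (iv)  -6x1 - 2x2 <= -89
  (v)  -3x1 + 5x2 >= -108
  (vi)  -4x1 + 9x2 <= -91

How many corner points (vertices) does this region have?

3

Pairwise boundary intersections that survive every other constraint:
  (36, 0)
  (91/4, 0)
  (517/7, 159/7)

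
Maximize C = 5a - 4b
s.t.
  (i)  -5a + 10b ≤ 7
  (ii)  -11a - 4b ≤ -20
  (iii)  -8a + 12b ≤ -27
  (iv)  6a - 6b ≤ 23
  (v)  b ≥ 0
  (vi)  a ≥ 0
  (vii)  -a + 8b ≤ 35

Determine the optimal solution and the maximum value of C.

Extreme points and C = 5a - 4b:
  (19/4, 11/12) → C = 241/12
  (27/8, 0) → C = 135/8
  (23/6, 0) → C = 115/6

At the optimal vertex, -8a + 12b = -27 and 6a - 6b = 23.
Solving simultaneously gives a = 19/4, b = 11/12.

a = 19/4, b = 11/12, maximum C = 241/12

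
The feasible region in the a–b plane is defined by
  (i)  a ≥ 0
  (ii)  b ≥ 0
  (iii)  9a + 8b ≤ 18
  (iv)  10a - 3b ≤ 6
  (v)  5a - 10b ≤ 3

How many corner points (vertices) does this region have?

4

Of the 10 pairwise boundary intersections, those satisfying every inequality are:
  (0, 0)
  (0, 9/4)
  (3/5, 0)
  (102/107, 126/107)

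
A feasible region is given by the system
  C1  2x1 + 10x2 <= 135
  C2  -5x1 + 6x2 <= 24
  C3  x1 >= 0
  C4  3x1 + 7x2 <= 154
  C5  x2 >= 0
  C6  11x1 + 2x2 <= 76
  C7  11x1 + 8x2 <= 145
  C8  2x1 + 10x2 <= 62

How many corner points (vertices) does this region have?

5

Pairwise boundary intersections that survive every other constraint:
  (0, 4)
  (66/31, 179/31)
  (0, 0)
  (76/11, 0)
  (6, 5)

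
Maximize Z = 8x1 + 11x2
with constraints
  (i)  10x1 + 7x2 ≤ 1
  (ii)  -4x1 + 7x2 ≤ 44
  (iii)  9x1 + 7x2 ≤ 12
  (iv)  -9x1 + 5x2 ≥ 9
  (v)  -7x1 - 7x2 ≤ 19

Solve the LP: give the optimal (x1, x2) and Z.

Feasible corners and Z = 8x1 + 11x2:
  (-43/14, 222/49) → Z = 1238/49
  (-58/113, 99/113) → Z = 625/113
  (-63/11, 232/77) → Z = -976/77
  (-79/49, -54/49) → Z = -1226/49

x1 = -43/14, x2 = 222/49, maximum Z = 1238/49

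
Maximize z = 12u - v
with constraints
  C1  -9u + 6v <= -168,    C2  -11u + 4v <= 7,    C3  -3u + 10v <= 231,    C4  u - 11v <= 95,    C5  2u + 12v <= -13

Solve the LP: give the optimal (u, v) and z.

u = 997/34, v = -203/34, maximum z = 12167/34

Feasible corners and z = 12u - v:
  (426/31, -229/31) → z = 5341/31
  (323/20, -151/40) → z = 7903/40
  (997/34, -203/34) → z = 12167/34

At the optimal vertex, u - 11v = 95 and 2u + 12v = -13.
Solving simultaneously gives u = 997/34, v = -203/34.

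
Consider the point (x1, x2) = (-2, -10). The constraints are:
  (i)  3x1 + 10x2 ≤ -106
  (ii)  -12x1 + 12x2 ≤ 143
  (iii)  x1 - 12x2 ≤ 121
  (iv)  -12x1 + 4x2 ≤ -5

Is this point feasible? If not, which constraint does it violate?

(i): -106 ≤ -106 ✓
(ii): -96 ≤ 143 ✓
(iii): 118 ≤ 121 ✓
(iv): -16 ≤ -5 ✓

feasible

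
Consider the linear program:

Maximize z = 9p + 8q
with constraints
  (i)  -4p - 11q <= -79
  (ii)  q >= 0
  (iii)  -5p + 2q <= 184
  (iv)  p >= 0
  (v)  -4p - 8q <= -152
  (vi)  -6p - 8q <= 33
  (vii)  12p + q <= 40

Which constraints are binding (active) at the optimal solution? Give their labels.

Feasible corners and z = 9p + 8q:
  (0, 19) → z = 152
  (0, 40) → z = 320
  (42/23, 416/23) → z = 3706/23

The maximum is at (0, 40). Substituting into each constraint, equality holds for (iv) and (vii); the remaining constraints have slack.

(iv) and (vii)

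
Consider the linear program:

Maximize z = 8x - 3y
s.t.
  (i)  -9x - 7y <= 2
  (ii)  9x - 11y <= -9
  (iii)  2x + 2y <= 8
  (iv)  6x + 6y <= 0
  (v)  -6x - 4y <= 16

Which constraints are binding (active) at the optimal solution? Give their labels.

Vertices and z = 8x - 3y:
  (-85/162, 7/18) → z = -869/162
  (-1, 1) → z = -11
  (-9/20, 9/20) → z = -99/20

The maximum is at (-9/20, 9/20). Substituting into each constraint, equality holds for (ii) and (iv); the remaining constraints have slack.

(ii) and (iv)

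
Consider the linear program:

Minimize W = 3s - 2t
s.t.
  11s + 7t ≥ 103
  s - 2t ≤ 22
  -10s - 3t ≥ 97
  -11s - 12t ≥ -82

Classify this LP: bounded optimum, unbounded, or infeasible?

The boundaries 11s + 7t = 103 and s - 2t = 22 meet at (360/29, -139/29), but that point violates -10s - 3t ≥ 97. Every candidate vertex is excluded by some other constraint, so the feasible region is empty.

infeasible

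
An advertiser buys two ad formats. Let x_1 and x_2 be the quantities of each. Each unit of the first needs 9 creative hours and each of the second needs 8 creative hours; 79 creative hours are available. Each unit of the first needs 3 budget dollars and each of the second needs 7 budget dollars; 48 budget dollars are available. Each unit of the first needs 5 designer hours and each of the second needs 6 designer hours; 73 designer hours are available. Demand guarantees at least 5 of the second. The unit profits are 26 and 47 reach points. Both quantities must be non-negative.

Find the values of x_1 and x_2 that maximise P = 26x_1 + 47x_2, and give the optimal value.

x_1 = 13/3, x_2 = 5, maximum P = 1043/3

Extreme points and P = 26x_1 + 47x_2:
  (0, 48/7) → P = 2256/7
  (0, 5) → P = 235
  (13/3, 5) → P = 1043/3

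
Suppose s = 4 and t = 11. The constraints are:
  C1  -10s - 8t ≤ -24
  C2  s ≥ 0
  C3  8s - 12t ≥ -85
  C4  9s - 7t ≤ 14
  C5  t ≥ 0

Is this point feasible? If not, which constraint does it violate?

Constraint C3: 8s - 12t = -100, which is not ≥ -85. All other constraints are satisfied.

not feasible — violates C3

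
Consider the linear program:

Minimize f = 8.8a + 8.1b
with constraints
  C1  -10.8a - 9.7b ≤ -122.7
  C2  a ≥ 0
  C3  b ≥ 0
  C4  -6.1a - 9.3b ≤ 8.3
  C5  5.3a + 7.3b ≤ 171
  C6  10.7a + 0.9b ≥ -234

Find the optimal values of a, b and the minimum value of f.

a = 409/36, b = 0, minimum f = 4499/45

Vertices and f = 8.8a + 8.1b:
  (0, 1227/97) → f = 99387/970
  (409/36, 0) → f = 4499/45
  (0, 1710/73) → f = 13851/73
  (1710/53, 0) → f = 15048/53

The binding constraints are -10.8a - 9.7b = -122.7 and b = 0.
Solving simultaneously gives a = 409/36, b = 0.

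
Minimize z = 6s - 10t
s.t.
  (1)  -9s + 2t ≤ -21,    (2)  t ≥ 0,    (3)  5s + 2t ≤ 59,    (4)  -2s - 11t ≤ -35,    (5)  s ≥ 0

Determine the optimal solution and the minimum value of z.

Vertices and z = 6s - 10t:
  (40/7, 213/14) → z = -825/7
  (301/103, 273/103) → z = -924/103
  (193/17, 19/17) → z = 968/17

s = 40/7, t = 213/14, minimum z = -825/7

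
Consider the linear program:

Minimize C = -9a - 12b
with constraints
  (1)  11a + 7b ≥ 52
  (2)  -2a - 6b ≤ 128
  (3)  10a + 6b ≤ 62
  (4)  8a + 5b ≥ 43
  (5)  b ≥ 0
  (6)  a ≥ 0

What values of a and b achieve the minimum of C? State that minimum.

a = 0, b = 31/3, minimum C = -124

Corner points and C = -9a - 12b:
  (31/5, 0) → C = -279/5
  (0, 31/3) → C = -124
  (43/8, 0) → C = -387/8
  (0, 43/5) → C = -516/5

The binding constraints are 10a + 6b = 62 and a = 0.
Solving simultaneously gives a = 0, b = 31/3.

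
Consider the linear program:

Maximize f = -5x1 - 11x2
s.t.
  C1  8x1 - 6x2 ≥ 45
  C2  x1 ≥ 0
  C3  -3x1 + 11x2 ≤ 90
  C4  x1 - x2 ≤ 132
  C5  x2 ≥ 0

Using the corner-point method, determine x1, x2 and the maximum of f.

Vertices and f = -5x1 - 11x2:
  (207/14, 171/14) → f = -1458/7
  (45/8, 0) → f = -225/8
  (771/4, 243/4) → f = -1632
  (132, 0) → f = -660

The optimum lies where 8x1 - 6x2 = 45 and x2 = 0.
Solving simultaneously gives x1 = 45/8, x2 = 0.

x1 = 45/8, x2 = 0, maximum f = -225/8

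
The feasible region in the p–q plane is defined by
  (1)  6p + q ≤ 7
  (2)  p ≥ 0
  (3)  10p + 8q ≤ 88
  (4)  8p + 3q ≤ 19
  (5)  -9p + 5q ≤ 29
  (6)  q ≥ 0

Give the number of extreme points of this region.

5

Pairwise boundary intersections that survive every other constraint:
  (1/5, 29/5)
  (7/6, 0)
  (0, 29/5)
  (0, 0)
  (8/67, 403/67)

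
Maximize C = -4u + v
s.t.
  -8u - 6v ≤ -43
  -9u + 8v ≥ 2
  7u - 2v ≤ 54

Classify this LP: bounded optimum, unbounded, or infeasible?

unbounded

From the feasible point (166/59, 403/118), moving in the direction (-6, 8) keeps every constraint satisfied while C increases without bound.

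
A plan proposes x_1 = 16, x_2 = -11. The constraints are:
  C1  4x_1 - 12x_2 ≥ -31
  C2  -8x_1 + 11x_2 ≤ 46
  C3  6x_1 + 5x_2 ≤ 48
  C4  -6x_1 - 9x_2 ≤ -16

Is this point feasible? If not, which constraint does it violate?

not feasible — violates C4

Constraint C4: -6x_1 - 9x_2 = 3, which is not ≤ -16. All other constraints are satisfied.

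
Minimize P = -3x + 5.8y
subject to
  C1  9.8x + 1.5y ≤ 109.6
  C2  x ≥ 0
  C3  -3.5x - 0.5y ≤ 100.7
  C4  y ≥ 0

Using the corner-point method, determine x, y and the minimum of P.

x = 548/49, y = 0, minimum P = -1644/49

Feasible corners and P = -3x + 5.8y:
  (0, 1096/15) → P = 31784/75
  (548/49, 0) → P = -1644/49
  (0, 0) → P = 0

At the optimal vertex, 9.8x + 1.5y = 109.6 and y = 0.
Solving simultaneously gives x = 548/49, y = 0.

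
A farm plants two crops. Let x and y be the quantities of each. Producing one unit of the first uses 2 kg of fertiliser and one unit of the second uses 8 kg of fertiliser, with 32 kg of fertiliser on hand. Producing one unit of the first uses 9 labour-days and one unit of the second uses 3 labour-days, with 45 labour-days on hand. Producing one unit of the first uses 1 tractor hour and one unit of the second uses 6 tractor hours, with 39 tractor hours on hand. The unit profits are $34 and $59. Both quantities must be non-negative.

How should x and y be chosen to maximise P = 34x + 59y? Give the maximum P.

Extreme points and P = 34x + 59y:
  (0, 0) → P = 0
  (0, 4) → P = 236
  (5, 0) → P = 170
  (4, 3) → P = 313

x = 4, y = 3, maximum P = 313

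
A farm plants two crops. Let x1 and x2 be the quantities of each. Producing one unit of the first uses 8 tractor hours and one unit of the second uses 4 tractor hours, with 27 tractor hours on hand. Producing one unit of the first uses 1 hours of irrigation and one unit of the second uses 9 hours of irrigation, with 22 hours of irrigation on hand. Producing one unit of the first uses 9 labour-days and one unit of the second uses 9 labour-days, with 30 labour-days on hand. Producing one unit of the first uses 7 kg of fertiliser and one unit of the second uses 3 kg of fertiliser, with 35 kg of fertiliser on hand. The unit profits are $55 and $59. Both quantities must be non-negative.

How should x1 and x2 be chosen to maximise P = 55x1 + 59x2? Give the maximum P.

Vertices and P = 55x1 + 59x2:
  (0, 0) → P = 0
  (0, 22/9) → P = 1298/9
  (10/3, 0) → P = 550/3
  (1, 7/3) → P = 578/3

x1 = 1, x2 = 7/3, maximum P = 578/3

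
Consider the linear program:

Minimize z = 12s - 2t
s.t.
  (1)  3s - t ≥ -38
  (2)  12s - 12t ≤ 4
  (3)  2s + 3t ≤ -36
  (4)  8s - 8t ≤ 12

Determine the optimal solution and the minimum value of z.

s = -115/6, t = -39/2, minimum z = -191

Corner points and z = 12s - 2t:
  (-115/6, -39/2) → z = -191
  (-150/11, -32/11) → z = -1736/11
  (-7, -22/3) → z = -208/3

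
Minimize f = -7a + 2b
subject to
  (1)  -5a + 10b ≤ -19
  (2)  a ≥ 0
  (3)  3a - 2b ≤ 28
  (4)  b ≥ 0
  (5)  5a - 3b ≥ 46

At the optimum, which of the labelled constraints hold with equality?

Extreme points and f = -7a + 2b:
  (121/10, 83/20) → f = -382/5
  (403/35, 27/7) → f = -2551/35
  (28/3, 0) → f = -196/3
  (46/5, 0) → f = -322/5

The minimum is at (121/10, 83/20). Substituting into each constraint, equality holds for (1) and (3); the remaining constraints have slack.

(1) and (3)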